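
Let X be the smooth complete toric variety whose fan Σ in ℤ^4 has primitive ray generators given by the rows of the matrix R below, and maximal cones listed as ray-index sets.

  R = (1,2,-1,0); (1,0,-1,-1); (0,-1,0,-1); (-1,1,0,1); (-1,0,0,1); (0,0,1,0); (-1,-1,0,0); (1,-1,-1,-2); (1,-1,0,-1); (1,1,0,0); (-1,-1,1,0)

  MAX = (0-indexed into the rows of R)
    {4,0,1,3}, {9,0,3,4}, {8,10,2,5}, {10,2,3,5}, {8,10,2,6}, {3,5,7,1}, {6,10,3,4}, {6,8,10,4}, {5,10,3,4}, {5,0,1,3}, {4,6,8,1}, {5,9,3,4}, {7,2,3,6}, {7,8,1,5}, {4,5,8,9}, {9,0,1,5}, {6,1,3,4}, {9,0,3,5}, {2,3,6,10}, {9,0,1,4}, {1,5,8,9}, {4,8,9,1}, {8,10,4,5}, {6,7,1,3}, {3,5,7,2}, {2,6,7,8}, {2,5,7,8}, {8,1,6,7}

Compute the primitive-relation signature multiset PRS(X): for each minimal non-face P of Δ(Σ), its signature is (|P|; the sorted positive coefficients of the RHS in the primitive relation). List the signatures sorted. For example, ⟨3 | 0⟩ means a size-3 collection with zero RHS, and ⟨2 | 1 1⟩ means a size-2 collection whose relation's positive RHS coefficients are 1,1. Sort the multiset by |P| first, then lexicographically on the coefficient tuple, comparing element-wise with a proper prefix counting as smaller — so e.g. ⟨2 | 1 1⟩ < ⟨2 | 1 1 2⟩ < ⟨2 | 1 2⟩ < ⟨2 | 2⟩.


The 19 primitive collections of Σ (r=11, n=4):

  P = {3,8}:  v_{3} + v_{8} = 0  →  sig = ⟨2 | 0⟩
  P = {6,9}:  v_{6} + v_{9} = 0  →  sig = ⟨2 | 0⟩
  P = {1,2}:  v_{1} + v_{2} = v_{7}  →  sig = ⟨2 | 1⟩
  P = {1,10}:  v_{1} + v_{10} = v_{2}  →  sig = ⟨2 | 1⟩
  P = {2,4}:  v_{2} + v_{4} = v_{6}  →  sig = ⟨2 | 1⟩
  P = {5,6}:  v_{5} + v_{6} = v_{10}  →  sig = ⟨2 | 1⟩
  P = {9,10}:  v_{9} + v_{10} = v_{5}  →  sig = ⟨2 | 1⟩
  P = {0,6}:  v_{0} + v_{6} = v_{1} + v_{3}  →  sig = ⟨2 | 1 1⟩
  P = {0,8}:  v_{0} + v_{8} = v_{1} + v_{9}  →  sig = ⟨2 | 1 1⟩
  P = {2,9}:  v_{2} + v_{9} = v_{1} + v_{5}  →  sig = ⟨2 | 1 1⟩
  P = {4,7}:  v_{4} + v_{7} = v_{1} + v_{6}  →  sig = ⟨2 | 1 1⟩
  P = {0,10}:  v_{0} + v_{10} = v_{1} + v_{3} + v_{5}  →  sig = ⟨2 | 1 1 1⟩
  P = {0,2}:  v_{0} + v_{2} = 2·v_{1} + v_{3} + v_{5}  →  sig = ⟨2 | 1 1 2⟩
  P = {0,7}:  v_{0} + v_{7} = 3·v_{1} + v_{3} + v_{5}  →  sig = ⟨2 | 1 1 3⟩
  P = {7,9}:  v_{7} + v_{9} = 2·v_{1} + v_{5}  →  sig = ⟨2 | 1 2⟩
  P = {7,10}:  v_{7} + v_{10} = 2·v_{2}  →  sig = ⟨2 | 2⟩
  P = {1,4,5}:  v_{1} + v_{4} + v_{5} = 0  →  sig = ⟨3 | 0⟩
  P = {1,3,9}:  v_{1} + v_{3} + v_{9} = v_{0}  →  sig = ⟨3 | 1⟩
  P = {0,4,5}:  v_{0} + v_{4} + v_{5} = v_{3} + v_{9}  →  sig = ⟨3 | 1 1⟩

so the primitive-relation signature multiset is
    |P|=2: 16 collections, coeffs (), (), (1), (1), (1), (1), (1), (1,1), (1,1), (1,1), (1,1), (1,1,1), (1,1,2), (1,1,3), (1,2), (2)
    |P|=3: 3 collections, coeffs (), (1), (1,1)


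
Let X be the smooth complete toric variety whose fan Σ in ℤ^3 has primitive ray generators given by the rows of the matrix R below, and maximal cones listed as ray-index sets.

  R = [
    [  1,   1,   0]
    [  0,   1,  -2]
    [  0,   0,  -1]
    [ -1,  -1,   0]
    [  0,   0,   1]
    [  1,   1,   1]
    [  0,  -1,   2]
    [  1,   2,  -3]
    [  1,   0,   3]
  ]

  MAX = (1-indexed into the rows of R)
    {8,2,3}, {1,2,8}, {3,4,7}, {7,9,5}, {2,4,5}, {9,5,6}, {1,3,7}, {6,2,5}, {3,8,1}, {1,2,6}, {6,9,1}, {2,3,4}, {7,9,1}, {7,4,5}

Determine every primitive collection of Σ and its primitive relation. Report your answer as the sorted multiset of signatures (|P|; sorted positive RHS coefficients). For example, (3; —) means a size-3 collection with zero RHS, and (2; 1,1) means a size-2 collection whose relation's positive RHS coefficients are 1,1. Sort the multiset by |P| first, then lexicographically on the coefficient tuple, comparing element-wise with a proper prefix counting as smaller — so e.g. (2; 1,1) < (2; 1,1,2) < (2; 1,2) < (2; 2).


16 minimal non-faces of Δ(Σ) (on 9 rays):

  P={1,4}:  v_{1} + v_{4} = 0  →  sig = (2; —)
  P={2,7}:  v_{2} + v_{7} = 0  →  sig = (2; —)
  P={3,5}:  v_{3} + v_{5} = 0  →  sig = (2; —)
  P={1,5}:  v_{1} + v_{5} = v_{6}  →  sig = (2; 1)
  P={2,9}:  v_{2} + v_{9} = v_{6}  →  sig = (2; 1)
  P={3,6}:  v_{3} + v_{6} = v_{1}  →  sig = (2; 1)
  P={4,6}:  v_{4} + v_{6} = v_{5}  →  sig = (2; 1)
  P={6,7}:  v_{6} + v_{7} = v_{9}  →  sig = (2; 1)
  P={3,9}:  v_{3} + v_{9} = v_{1} + v_{7}  →  sig = (2; 1,1)
  P={4,8}:  v_{4} + v_{8} = v_{2} + v_{3}  →  sig = (2; 1,1)
  P={4,9}:  v_{4} + v_{9} = v_{5} + v_{7}  →  sig = (2; 1,1)
  P={5,8}:  v_{5} + v_{8} = v_{1} + v_{2}  →  sig = (2; 1,1)
  P={7,8}:  v_{7} + v_{8} = v_{1} + v_{3}  →  sig = (2; 1,1)
  P={6,8}:  v_{6} + v_{8} = 2·v_{1} + v_{2}  →  sig = (2; 1,2)
  P={8,9}:  v_{8} + v_{9} = 2·v_{1}  →  sig = (2; 2)
  P={1,2,3}:  v_{1} + v_{2} + v_{3} = v_{8}  →  sig = (3; 1)

Hence PRS(X_Σ) =
[(2; —), (2; —), (2; —), (2; 1), (2; 1), (2; 1), (2; 1), (2; 1), (2; 1,1), (2; 1,1), (2; 1,1), (2; 1,1), (2; 1,1), (2; 1,2), (2; 2), (3; 1)]


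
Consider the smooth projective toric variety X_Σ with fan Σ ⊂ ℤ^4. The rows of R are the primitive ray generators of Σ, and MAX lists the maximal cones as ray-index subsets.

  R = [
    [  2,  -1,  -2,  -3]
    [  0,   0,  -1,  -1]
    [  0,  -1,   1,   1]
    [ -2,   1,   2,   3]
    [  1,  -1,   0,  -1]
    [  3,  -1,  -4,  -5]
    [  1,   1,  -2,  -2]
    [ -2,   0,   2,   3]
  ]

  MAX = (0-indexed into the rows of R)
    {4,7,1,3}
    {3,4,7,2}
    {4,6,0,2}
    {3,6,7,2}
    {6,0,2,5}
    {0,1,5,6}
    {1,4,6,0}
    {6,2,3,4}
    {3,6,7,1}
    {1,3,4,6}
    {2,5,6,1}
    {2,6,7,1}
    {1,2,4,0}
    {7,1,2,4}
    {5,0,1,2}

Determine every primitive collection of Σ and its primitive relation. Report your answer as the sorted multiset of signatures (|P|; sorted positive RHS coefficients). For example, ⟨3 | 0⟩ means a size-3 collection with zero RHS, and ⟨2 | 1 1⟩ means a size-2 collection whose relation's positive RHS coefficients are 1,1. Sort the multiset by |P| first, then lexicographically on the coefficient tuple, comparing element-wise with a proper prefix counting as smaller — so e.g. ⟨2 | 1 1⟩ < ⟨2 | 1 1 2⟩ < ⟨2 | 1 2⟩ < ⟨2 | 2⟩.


Primitive collections (9):

  {0,3}:  v_{0} + v_{3} = 0  ⟹  sig = ⟨2 | 0⟩
  {0,7}:  v_{0} + v_{7} = v_{1} + v_{2}  ⟹  sig = ⟨2 | 1 1⟩
  {3,5}:  v_{3} + v_{5} = v_{1} + v_{2} + v_{6}  ⟹  sig = ⟨2 | 1 1 1⟩
  {5,7}:  v_{5} + v_{7} = 2·v_{1} + 2·v_{2} + v_{6}  ⟹  sig = ⟨2 | 1 2 2⟩
  {4,5}:  v_{4} + v_{5} = 2·v_{0}  ⟹  sig = ⟨2 | 2⟩
  {4,6,7}:  v_{4} + v_{6} + v_{7} = 0  ⟹  sig = ⟨3 | 0⟩
  {1,2,3}:  v_{1} + v_{2} + v_{3} = v_{7}  ⟹  sig = ⟨3 | 1⟩
  {0,1,2,6}:  v_{0} + v_{1} + v_{2} + v_{6} = v_{5}  ⟹  sig = ⟨4 | 1⟩
  {1,2,4,6}:  v_{1} + v_{2} + v_{4} + v_{6} = v_{0}  ⟹  sig = ⟨4 | 1⟩

Sorted signature multiset PRS(X):
{ ⟨2 | 0⟩,  ⟨2 | 1 1⟩,  ⟨2 | 1 1 1⟩,  ⟨2 | 1 2 2⟩,  ⟨2 | 2⟩,  ⟨3 | 0⟩,  ⟨3 | 1⟩,  ⟨4 | 1⟩ ×2 }


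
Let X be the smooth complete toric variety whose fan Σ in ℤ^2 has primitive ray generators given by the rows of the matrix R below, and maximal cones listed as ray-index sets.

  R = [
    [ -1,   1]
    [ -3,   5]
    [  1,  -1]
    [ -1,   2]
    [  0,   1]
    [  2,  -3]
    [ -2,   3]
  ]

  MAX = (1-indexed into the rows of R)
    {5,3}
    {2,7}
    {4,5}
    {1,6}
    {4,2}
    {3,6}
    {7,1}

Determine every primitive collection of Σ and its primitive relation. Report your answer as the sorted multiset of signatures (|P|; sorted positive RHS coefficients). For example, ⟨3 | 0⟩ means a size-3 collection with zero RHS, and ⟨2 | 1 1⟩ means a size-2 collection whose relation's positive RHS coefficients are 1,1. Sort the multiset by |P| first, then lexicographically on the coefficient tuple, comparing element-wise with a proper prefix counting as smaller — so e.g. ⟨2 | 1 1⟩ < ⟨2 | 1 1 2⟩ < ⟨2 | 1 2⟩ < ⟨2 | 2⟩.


Σ has 14 primitive collections:

  {1,3}:  v_{1} + v_{3} = 0  ⟹  sig = ⟨2 | 0⟩
  {6,7}:  v_{6} + v_{7} = 0  ⟹  sig = ⟨2 | 0⟩
  {1,4}:  v_{1} + v_{4} = v_{7}  ⟹  sig = ⟨2 | 1⟩
  {1,5}:  v_{1} + v_{5} = v_{4}  ⟹  sig = ⟨2 | 1⟩
  {2,6}:  v_{2} + v_{6} = v_{4}  ⟹  sig = ⟨2 | 1⟩
  {3,4}:  v_{3} + v_{4} = v_{5}  ⟹  sig = ⟨2 | 1⟩
  {3,7}:  v_{3} + v_{7} = v_{4}  ⟹  sig = ⟨2 | 1⟩
  {4,6}:  v_{4} + v_{6} = v_{3}  ⟹  sig = ⟨2 | 1⟩
  {4,7}:  v_{4} + v_{7} = v_{2}  ⟹  sig = ⟨2 | 1⟩
  {1,2}:  v_{1} + v_{2} = 2·v_{7}  ⟹  sig = ⟨2 | 2⟩
  {2,3}:  v_{2} + v_{3} = 2·v_{4}  ⟹  sig = ⟨2 | 2⟩
  {5,6}:  v_{5} + v_{6} = 2·v_{3}  ⟹  sig = ⟨2 | 2⟩
  {5,7}:  v_{5} + v_{7} = 2·v_{4}  ⟹  sig = ⟨2 | 2⟩
  {2,5}:  v_{2} + v_{5} = 3·v_{4}  ⟹  sig = ⟨2 | 3⟩

Hence PRS(X_Σ) =
[⟨2 | 0⟩, ⟨2 | 0⟩, ⟨2 | 1⟩, ⟨2 | 1⟩, ⟨2 | 1⟩, ⟨2 | 1⟩, ⟨2 | 1⟩, ⟨2 | 1⟩, ⟨2 | 1⟩, ⟨2 | 2⟩, ⟨2 | 2⟩, ⟨2 | 2⟩, ⟨2 | 2⟩, ⟨2 | 3⟩]


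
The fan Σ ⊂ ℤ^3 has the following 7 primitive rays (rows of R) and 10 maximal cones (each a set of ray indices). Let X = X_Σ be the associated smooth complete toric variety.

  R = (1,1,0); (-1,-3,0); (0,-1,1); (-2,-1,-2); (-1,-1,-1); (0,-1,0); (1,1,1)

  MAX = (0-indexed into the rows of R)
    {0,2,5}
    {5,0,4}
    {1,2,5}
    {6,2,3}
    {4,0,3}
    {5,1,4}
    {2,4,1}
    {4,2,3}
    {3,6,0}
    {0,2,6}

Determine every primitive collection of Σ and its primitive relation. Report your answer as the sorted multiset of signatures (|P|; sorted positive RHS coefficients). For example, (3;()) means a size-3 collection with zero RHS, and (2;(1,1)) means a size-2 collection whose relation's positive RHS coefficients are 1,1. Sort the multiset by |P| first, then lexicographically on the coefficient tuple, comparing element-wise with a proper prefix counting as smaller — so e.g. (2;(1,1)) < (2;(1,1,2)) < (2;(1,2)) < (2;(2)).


Δ(Σ) — 7 vertices, 9 min non-faces:

  • {4,6}:  v_{4} + v_{6} = 0 ; sig = (2;())
  • {1,6}:  v_{1} + v_{6} = v_{2} + v_{5} ; sig = (2;(1,1))
  • {5,6}:  v_{5} + v_{6} = v_{0} + v_{2} ; sig = (2;(1,1))
  • {1,3}:  v_{1} + v_{3} = v_{2} + 3·v_{4} ; sig = (2;(1,3))
  • {0,1}:  v_{0} + v_{1} = 2·v_{5} ; sig = (2;(2))
  • {3,5}:  v_{3} + v_{5} = 2·v_{4} ; sig = (2;(2))
  • {0,2,3}:  v_{0} + v_{2} + v_{3} = v_{4} ; sig = (3;(1))
  • {0,2,4}:  v_{0} + v_{2} + v_{4} = v_{5} ; sig = (3;(1))
  • {2,4,5}:  v_{2} + v_{4} + v_{5} = v_{1} ; sig = (3;(1))

Sorted signature multiset PRS(X):
    (2;())
    (2;(1,1))
    (2;(1,1))
    (2;(1,3))
    (2;(2))
    (2;(2))
    (3;(1))
    (3;(1))
    (3;(1))


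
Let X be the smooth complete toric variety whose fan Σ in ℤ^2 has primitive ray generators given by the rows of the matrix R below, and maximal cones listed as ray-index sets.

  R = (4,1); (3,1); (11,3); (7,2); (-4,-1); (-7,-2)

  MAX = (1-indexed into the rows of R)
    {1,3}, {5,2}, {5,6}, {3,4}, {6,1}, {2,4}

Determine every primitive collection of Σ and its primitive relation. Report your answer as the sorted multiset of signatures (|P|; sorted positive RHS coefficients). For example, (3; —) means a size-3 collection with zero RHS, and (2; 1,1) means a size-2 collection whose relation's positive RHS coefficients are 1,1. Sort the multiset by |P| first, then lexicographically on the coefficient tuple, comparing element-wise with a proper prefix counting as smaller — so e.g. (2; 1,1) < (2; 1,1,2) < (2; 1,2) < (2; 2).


Δ(Σ) — 6 vertices, 9 min non-faces:

  P={1,5}:  v_{1} + v_{5} = 0  →  sig = (2; —)
  P={4,6}:  v_{4} + v_{6} = 0  →  sig = (2; —)
  P={1,2}:  v_{1} + v_{2} = v_{4}  →  sig = (2; 1)
  P={1,4}:  v_{1} + v_{4} = v_{3}  →  sig = (2; 1)
  P={2,6}:  v_{2} + v_{6} = v_{5}  →  sig = (2; 1)
  P={3,5}:  v_{3} + v_{5} = v_{4}  →  sig = (2; 1)
  P={3,6}:  v_{3} + v_{6} = v_{1}  →  sig = (2; 1)
  P={4,5}:  v_{4} + v_{5} = v_{2}  →  sig = (2; 1)
  P={2,3}:  v_{2} + v_{3} = 2·v_{4}  →  sig = (2; 2)

Sorted signature multiset PRS(X):
[(2; —), (2; —), (2; 1), (2; 1), (2; 1), (2; 1), (2; 1), (2; 1), (2; 2)]


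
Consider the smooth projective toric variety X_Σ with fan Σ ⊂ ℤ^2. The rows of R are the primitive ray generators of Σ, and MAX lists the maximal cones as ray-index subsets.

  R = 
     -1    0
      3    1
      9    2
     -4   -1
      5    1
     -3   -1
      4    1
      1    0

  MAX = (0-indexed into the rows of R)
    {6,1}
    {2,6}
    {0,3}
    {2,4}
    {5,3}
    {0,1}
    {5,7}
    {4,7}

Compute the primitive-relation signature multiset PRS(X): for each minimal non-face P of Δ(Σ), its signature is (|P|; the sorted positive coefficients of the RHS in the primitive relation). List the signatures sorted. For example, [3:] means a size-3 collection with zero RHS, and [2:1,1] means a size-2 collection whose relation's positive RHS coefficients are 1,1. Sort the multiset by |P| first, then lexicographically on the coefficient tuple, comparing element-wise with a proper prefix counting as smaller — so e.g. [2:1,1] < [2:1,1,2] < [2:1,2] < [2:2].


20 collections generate NE(X_Σ); each relation:

  P = {0,7}:  v_{0} + v_{7} = 0  ⇒ sig = [2:]
  P = {1,5}:  v_{1} + v_{5} = 0  ⇒ sig = [2:]
  P = {3,6}:  v_{3} + v_{6} = 0  ⇒ sig = [2:]
  P = {0,4}:  v_{0} + v_{4} = v_{6}  ⇒ sig = [2:1]
  P = {0,5}:  v_{0} + v_{5} = v_{3}  ⇒ sig = [2:1]
  P = {0,6}:  v_{0} + v_{6} = v_{1}  ⇒ sig = [2:1]
  P = {1,3}:  v_{1} + v_{3} = v_{0}  ⇒ sig = [2:1]
  P = {1,7}:  v_{1} + v_{7} = v_{6}  ⇒ sig = [2:1]
  P = {2,3}:  v_{2} + v_{3} = v_{4}  ⇒ sig = [2:1]
  P = {3,4}:  v_{3} + v_{4} = v_{7}  ⇒ sig = [2:1]
  P = {3,7}:  v_{3} + v_{7} = v_{5}  ⇒ sig = [2:1]
  P = {4,6}:  v_{4} + v_{6} = v_{2}  ⇒ sig = [2:1]
  P = {5,6}:  v_{5} + v_{6} = v_{7}  ⇒ sig = [2:1]
  P = {6,7}:  v_{6} + v_{7} = v_{4}  ⇒ sig = [2:1]
  P = {2,5}:  v_{2} + v_{5} = v_{4} + v_{7}  ⇒ sig = [2:1,1]
  P = {0,2}:  v_{0} + v_{2} = 2·v_{6}  ⇒ sig = [2:2]
  P = {1,4}:  v_{1} + v_{4} = 2·v_{6}  ⇒ sig = [2:2]
  P = {2,7}:  v_{2} + v_{7} = 2·v_{4}  ⇒ sig = [2:2]
  P = {4,5}:  v_{4} + v_{5} = 2·v_{7}  ⇒ sig = [2:2]
  P = {1,2}:  v_{1} + v_{2} = 3·v_{6}  ⇒ sig = [2:3]

Hence PRS(X_Σ) =
    |P|=2: 20 collections, coeffs (), (), (), (1), (1), (1), (1), (1), (1), (1), (1), (1), (1), (1), (1,1), (2), (2), (2), (2), (3)


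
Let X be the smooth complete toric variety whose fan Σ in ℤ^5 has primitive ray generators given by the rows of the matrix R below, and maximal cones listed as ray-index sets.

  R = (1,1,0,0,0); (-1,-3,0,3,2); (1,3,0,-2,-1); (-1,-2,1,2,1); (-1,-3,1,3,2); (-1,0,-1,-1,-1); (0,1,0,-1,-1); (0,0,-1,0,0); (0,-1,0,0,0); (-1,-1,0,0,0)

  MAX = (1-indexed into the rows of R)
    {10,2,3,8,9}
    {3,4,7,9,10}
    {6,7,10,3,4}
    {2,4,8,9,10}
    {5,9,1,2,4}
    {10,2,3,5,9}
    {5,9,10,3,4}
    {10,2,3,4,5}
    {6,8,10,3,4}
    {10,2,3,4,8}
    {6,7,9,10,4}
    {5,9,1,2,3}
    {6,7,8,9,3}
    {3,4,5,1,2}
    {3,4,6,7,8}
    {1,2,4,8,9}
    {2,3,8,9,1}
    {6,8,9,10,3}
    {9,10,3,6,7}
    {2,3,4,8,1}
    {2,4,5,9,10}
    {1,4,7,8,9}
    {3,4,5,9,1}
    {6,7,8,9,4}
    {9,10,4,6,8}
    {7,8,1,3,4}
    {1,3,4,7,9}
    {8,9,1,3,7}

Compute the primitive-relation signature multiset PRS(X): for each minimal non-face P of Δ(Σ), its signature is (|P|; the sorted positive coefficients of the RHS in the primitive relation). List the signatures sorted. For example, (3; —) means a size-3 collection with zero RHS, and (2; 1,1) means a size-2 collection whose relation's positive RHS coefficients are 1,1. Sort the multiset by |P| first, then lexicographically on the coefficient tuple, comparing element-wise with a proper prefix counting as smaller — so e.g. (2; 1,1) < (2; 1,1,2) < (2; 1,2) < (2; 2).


The 11 primitive collections of Σ (r=10, n=5):

  • {1,10}:  v_{1} + v_{10} = 0  so sig = (2; —)
  • {5,7}:  v_{5} + v_{7} = v_{4}  so sig = (2; 1)
  • {5,8}:  v_{5} + v_{8} = v_{2}  so sig = (2; 1)
  • {1,6}:  v_{1} + v_{6} = v_{7} + v_{8}  so sig = (2; 1,1)
  • {2,7}:  v_{2} + v_{7} = v_{4} + v_{8}  so sig = (2; 1,1)
  • {5,6}:  v_{5} + v_{6} = v_{4} + v_{8} + v_{10}  so sig = (2; 1,1,1)
  • {2,6}:  v_{2} + v_{6} = v_{4} + 2·v_{8} + v_{10}  so sig = (2; 1,1,2)
  • {7,8,10}:  v_{7} + v_{8} + v_{10} = v_{6}  so sig = (3; 1)
  • {3,4,8,9}:  v_{3} + v_{4} + v_{8} + v_{9} = 0  so sig = (4; —)
  • {2,3,4,9}:  v_{2} + v_{3} + v_{4} + v_{9} = v_{5}  so sig = (4; 1)
  • {3,4,6,9}:  v_{3} + v_{4} + v_{6} + v_{9} = v_{7} + v_{10}  so sig = (4; 1,1)

so the primitive-relation signature multiset is
[(2; —), (2; 1), (2; 1), (2; 1,1), (2; 1,1), (2; 1,1,1), (2; 1,1,2), (3; 1), (4; —), (4; 1), (4; 1,1)]


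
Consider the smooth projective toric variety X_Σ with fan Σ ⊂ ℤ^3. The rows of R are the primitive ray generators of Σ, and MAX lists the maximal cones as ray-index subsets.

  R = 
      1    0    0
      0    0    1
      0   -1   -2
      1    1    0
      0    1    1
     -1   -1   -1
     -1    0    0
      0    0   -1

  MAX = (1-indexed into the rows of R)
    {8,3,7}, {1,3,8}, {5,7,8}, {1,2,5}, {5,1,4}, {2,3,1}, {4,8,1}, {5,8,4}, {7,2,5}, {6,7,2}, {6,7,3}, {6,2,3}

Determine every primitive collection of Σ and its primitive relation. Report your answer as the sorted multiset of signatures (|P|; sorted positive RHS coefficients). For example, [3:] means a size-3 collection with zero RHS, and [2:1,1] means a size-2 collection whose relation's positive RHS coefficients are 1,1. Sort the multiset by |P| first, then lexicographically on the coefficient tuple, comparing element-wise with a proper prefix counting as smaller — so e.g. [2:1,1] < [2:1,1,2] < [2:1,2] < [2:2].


12 minimal non-faces of Δ(Σ) (on 8 rays):

  P={1,7}:  v_{1} + v_{7} = 0 — sig = [2:]
  P={2,8}:  v_{2} + v_{8} = 0 — sig = [2:]
  P={3,5}:  v_{3} + v_{5} = v_{8} — sig = [2:1]
  P={4,6}:  v_{4} + v_{6} = v_{8} — sig = [2:1]
  P={5,6}:  v_{5} + v_{6} = v_{7} — sig = [2:1]
  P={1,6}:  v_{1} + v_{6} = v_{2} + v_{3} — sig = [2:1,1]
  P={2,4}:  v_{2} + v_{4} = v_{1} + v_{5} — sig = [2:1,1]
  P={4,7}:  v_{4} + v_{7} = v_{5} + v_{8} — sig = [2:1,1]
  P={6,8}:  v_{6} + v_{8} = v_{3} + v_{7} — sig = [2:1,1]
  P={3,4}:  v_{3} + v_{4} = v_{1} + 2·v_{8} — sig = [2:1,2]
  P={1,5,8}:  v_{1} + v_{5} + v_{8} = v_{4} — sig = [3:1]
  P={2,3,7}:  v_{2} + v_{3} + v_{7} = v_{6} — sig = [3:1]

Sorted signature multiset PRS(X):
{ [2:] ×2,  [2:1] ×3,  [2:1,1] ×4,  [2:1,2],  [3:1] ×2 }


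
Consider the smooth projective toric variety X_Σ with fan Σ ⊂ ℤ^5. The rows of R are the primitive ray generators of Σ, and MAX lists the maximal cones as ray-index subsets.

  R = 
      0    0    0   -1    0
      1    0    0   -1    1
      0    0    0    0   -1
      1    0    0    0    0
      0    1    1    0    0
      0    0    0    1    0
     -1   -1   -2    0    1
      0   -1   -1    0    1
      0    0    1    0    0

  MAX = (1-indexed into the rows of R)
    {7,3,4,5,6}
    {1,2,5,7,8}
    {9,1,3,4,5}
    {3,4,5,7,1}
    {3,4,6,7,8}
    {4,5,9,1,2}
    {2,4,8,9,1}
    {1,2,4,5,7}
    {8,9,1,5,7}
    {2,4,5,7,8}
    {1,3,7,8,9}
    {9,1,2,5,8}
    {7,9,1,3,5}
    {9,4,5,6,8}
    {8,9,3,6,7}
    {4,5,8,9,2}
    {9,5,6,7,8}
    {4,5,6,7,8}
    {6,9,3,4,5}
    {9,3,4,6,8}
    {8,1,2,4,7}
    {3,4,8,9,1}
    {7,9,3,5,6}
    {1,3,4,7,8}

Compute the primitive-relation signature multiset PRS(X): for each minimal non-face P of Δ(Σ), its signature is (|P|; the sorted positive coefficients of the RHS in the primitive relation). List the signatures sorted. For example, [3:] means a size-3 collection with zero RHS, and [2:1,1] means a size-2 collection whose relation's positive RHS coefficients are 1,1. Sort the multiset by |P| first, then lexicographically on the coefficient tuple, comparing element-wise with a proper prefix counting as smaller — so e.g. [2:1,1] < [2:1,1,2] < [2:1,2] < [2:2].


Σ has 7 primitive collections:

  P={1,6}:  v_{1} + v_{6} = 0 ; sig = [2:]
  P={2,3}:  v_{2} + v_{3} = v_{1} + v_{4} ; sig = [2:1,1]
  P={2,6}:  v_{2} + v_{6} = v_{4} + v_{5} + v_{8} ; sig = [2:1,1,1]
  P={3,5,8}:  v_{3} + v_{5} + v_{8} = 0 ; sig = [3:]
  P={4,7,9}:  v_{4} + v_{7} + v_{9} = v_{8} ; sig = [3:1]
  P={2,7,9}:  v_{2} + v_{7} + v_{9} = v_{1} + v_{5} + 2·v_{8} ; sig = [3:1,1,2]
  P={1,4,5,8}:  v_{1} + v_{4} + v_{5} + v_{8} = v_{2} ; sig = [4:1]

so the primitive-relation signature multiset is
[[2:], [2:1,1], [2:1,1,1], [3:], [3:1], [3:1,1,2], [4:1]]


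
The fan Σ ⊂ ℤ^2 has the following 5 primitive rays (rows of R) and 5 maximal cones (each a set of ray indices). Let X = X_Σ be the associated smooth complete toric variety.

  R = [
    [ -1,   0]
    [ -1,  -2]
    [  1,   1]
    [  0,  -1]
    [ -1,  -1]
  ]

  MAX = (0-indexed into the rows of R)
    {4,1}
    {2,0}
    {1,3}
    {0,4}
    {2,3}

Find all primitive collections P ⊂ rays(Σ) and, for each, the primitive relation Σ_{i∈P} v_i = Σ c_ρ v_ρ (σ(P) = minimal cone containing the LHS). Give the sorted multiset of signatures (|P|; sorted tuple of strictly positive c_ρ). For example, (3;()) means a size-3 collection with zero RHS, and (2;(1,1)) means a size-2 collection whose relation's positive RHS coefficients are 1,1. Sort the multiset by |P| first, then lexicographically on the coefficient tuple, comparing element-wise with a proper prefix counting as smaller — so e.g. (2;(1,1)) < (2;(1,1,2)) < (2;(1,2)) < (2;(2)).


Δ(Σ) — 5 vertices, 5 min non-faces:

  • {2,4}:  v_{2} + v_{4} = 0 ; sig = (2;())
  • {0,3}:  v_{0} + v_{3} = v_{4} ; sig = (2;(1))
  • {1,2}:  v_{1} + v_{2} = v_{3} ; sig = (2;(1))
  • {3,4}:  v_{3} + v_{4} = v_{1} ; sig = (2;(1))
  • {0,1}:  v_{0} + v_{1} = 2·v_{4} ; sig = (2;(2))

Hence PRS(X_Σ) =
{ (2;()),  (2;(1)) ×3,  (2;(2)) }


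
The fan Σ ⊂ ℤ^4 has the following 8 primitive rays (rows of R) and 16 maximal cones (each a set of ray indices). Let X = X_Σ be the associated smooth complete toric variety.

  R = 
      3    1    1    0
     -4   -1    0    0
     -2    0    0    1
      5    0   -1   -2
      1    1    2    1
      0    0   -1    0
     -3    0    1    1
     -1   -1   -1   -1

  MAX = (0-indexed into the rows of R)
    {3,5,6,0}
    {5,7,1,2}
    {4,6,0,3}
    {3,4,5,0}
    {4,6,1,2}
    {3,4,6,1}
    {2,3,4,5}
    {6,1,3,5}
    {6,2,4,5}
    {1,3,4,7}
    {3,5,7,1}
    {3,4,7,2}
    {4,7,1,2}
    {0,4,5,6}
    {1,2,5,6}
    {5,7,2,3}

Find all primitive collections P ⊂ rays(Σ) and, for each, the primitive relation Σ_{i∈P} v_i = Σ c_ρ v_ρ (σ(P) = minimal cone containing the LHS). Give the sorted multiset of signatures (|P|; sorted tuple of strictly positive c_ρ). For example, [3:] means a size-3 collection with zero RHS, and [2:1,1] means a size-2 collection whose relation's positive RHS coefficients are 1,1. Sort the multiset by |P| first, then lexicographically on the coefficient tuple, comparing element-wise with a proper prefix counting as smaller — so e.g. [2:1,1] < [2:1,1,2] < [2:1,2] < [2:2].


Minimal non-faces — 9 found among 8 rays, 16 max cones:

  • {6,7}:  v_{6} + v_{7} = v_{1}  so sig = [2:1]
  • {0,2}:  v_{0} + v_{2} = v_{4} + v_{5}  so sig = [2:1,1]
  • {0,7}:  v_{0} + v_{7} = v_{3} + v_{6}  so sig = [2:1,1]
  • {0,1}:  v_{0} + v_{1} = v_{3} + 2·v_{6}  so sig = [2:1,2]
  • {2,3,6}:  v_{2} + v_{3} + v_{6} = 0  so sig = [3:]
  • {4,5,7}:  v_{4} + v_{5} + v_{7} = 0  so sig = [3:]
  • {1,2,3}:  v_{1} + v_{2} + v_{3} = v_{7}  so sig = [3:1]
  • {1,4,5}:  v_{1} + v_{4} + v_{5} = v_{6}  so sig = [3:1]
  • {3,4,5,6}:  v_{3} + v_{4} + v_{5} + v_{6} = v_{0}  so sig = [4:1]

Hence PRS(X_Σ) =
    [2:1]
    [2:1,1]
    [2:1,1]
    [2:1,2]
    [3:]
    [3:]
    [3:1]
    [3:1]
    [4:1]


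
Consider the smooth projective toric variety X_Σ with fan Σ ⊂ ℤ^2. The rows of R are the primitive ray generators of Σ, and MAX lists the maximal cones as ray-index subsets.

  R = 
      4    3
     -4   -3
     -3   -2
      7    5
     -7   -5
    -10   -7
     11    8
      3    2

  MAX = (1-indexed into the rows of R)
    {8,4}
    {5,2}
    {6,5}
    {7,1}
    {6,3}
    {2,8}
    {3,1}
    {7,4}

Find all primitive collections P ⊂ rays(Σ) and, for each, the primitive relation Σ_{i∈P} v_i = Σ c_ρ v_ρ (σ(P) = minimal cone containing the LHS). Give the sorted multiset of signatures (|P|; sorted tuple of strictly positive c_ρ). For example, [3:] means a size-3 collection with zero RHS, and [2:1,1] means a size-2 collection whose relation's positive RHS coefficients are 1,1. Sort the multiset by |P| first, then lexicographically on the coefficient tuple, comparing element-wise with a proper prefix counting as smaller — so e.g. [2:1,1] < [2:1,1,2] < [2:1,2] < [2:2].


Σ has 20 primitive collections:

  P={1,2}:  v_{1} + v_{2} = 0  ⟹  sig = [2:]
  P={3,8}:  v_{3} + v_{8} = 0  ⟹  sig = [2:]
  P={4,5}:  v_{4} + v_{5} = 0  ⟹  sig = [2:]
  P={1,4}:  v_{1} + v_{4} = v_{7}  ⟹  sig = [2:1]
  P={1,5}:  v_{1} + v_{5} = v_{3}  ⟹  sig = [2:1]
  P={1,8}:  v_{1} + v_{8} = v_{4}  ⟹  sig = [2:1]
  P={2,3}:  v_{2} + v_{3} = v_{5}  ⟹  sig = [2:1]
  P={2,4}:  v_{2} + v_{4} = v_{8}  ⟹  sig = [2:1]
  P={2,7}:  v_{2} + v_{7} = v_{4}  ⟹  sig = [2:1]
  P={3,4}:  v_{3} + v_{4} = v_{1}  ⟹  sig = [2:1]
  P={3,5}:  v_{3} + v_{5} = v_{6}  ⟹  sig = [2:1]
  P={4,6}:  v_{4} + v_{6} = v_{3}  ⟹  sig = [2:1]
  P={5,7}:  v_{5} + v_{7} = v_{1}  ⟹  sig = [2:1]
  P={5,8}:  v_{5} + v_{8} = v_{2}  ⟹  sig = [2:1]
  P={6,8}:  v_{6} + v_{8} = v_{5}  ⟹  sig = [2:1]
  P={6,7}:  v_{6} + v_{7} = v_{1} + v_{3}  ⟹  sig = [2:1,1]
  P={1,6}:  v_{1} + v_{6} = 2·v_{3}  ⟹  sig = [2:2]
  P={2,6}:  v_{2} + v_{6} = 2·v_{5}  ⟹  sig = [2:2]
  P={3,7}:  v_{3} + v_{7} = 2·v_{1}  ⟹  sig = [2:2]
  P={7,8}:  v_{7} + v_{8} = 2·v_{4}  ⟹  sig = [2:2]

Signatures (|P|; sorted positive RHS coefficients), sorted:
    |P|=2: 20 collections, coeffs (), (), (), (1), (1), (1), (1), (1), (1), (1), (1), (1), (1), (1), (1), (1,1), (2), (2), (2), (2)


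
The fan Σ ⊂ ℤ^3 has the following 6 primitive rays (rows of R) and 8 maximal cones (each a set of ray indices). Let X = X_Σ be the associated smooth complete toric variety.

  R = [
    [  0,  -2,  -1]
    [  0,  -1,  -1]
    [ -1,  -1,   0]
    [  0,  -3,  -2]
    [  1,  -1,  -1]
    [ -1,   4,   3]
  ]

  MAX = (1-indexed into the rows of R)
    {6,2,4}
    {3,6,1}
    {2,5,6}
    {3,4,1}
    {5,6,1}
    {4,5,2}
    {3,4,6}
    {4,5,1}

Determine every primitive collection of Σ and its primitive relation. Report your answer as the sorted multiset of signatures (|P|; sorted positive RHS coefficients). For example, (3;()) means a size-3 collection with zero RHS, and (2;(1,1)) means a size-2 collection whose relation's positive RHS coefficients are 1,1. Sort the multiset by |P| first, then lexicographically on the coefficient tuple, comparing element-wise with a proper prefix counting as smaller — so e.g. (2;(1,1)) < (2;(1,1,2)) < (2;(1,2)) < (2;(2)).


Minimal non-faces — 5 found among 6 rays, 8 max cones:

  {1,2}:  v_{1} + v_{2} = v_{4}  ⇒ sig = (2;(1))
  {3,5}:  v_{3} + v_{5} = v_{1}  ⇒ sig = (2;(1))
  {2,3}:  v_{2} + v_{3} = 2·v_{4} + v_{6}  ⇒ sig = (2;(1,2))
  {4,5,6}:  v_{4} + v_{5} + v_{6} = 0  ⇒ sig = (3;())
  {1,4,6}:  v_{1} + v_{4} + v_{6} = v_{3}  ⇒ sig = (3;(1))

Hence PRS(X_Σ) =
{ (2;(1)) ×2,  (2;(1,2)),  (3;()),  (3;(1)) }


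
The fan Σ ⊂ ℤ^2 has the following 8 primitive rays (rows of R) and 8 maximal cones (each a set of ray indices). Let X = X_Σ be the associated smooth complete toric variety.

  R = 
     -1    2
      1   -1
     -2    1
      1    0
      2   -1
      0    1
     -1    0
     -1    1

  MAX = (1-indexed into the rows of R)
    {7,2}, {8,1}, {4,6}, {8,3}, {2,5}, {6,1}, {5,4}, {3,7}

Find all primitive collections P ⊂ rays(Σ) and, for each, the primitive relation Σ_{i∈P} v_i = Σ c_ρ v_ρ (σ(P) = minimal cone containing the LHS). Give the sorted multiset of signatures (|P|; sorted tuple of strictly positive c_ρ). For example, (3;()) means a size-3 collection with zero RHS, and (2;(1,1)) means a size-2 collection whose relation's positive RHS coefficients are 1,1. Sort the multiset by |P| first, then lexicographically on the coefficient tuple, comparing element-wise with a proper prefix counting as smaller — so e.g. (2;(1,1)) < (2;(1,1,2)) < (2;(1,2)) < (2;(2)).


Σ has 20 primitive collections:

  P={2,8}:  v_{2} + v_{8} = 0  so sig = (2;())
  P={3,5}:  v_{3} + v_{5} = 0  so sig = (2;())
  P={4,7}:  v_{4} + v_{7} = 0  so sig = (2;())
  P={1,2}:  v_{1} + v_{2} = v_{6}  so sig = (2;(1))
  P={2,3}:  v_{2} + v_{3} = v_{7}  so sig = (2;(1))
  P={2,4}:  v_{2} + v_{4} = v_{5}  so sig = (2;(1))
  P={2,6}:  v_{2} + v_{6} = v_{4}  so sig = (2;(1))
  P={3,4}:  v_{3} + v_{4} = v_{8}  so sig = (2;(1))
  P={4,8}:  v_{4} + v_{8} = v_{6}  so sig = (2;(1))
  P={5,7}:  v_{5} + v_{7} = v_{2}  so sig = (2;(1))
  P={5,8}:  v_{5} + v_{8} = v_{4}  so sig = (2;(1))
  P={6,7}:  v_{6} + v_{7} = v_{8}  so sig = (2;(1))
  P={6,8}:  v_{6} + v_{8} = v_{1}  so sig = (2;(1))
  P={7,8}:  v_{7} + v_{8} = v_{3}  so sig = (2;(1))
  P={1,5}:  v_{1} + v_{5} = v_{4} + v_{6}  so sig = (2;(1,1))
  P={1,4}:  v_{1} + v_{4} = 2·v_{6}  so sig = (2;(2))
  P={1,7}:  v_{1} + v_{7} = 2·v_{8}  so sig = (2;(2))
  P={3,6}:  v_{3} + v_{6} = 2·v_{8}  so sig = (2;(2))
  P={5,6}:  v_{5} + v_{6} = 2·v_{4}  so sig = (2;(2))
  P={1,3}:  v_{1} + v_{3} = 3·v_{8}  so sig = (2;(3))

Signatures (|P|; sorted positive RHS coefficients), sorted:
[(2;()), (2;()), (2;()), (2;(1)), (2;(1)), (2;(1)), (2;(1)), (2;(1)), (2;(1)), (2;(1)), (2;(1)), (2;(1)), (2;(1)), (2;(1)), (2;(1,1)), (2;(2)), (2;(2)), (2;(2)), (2;(2)), (2;(3))]


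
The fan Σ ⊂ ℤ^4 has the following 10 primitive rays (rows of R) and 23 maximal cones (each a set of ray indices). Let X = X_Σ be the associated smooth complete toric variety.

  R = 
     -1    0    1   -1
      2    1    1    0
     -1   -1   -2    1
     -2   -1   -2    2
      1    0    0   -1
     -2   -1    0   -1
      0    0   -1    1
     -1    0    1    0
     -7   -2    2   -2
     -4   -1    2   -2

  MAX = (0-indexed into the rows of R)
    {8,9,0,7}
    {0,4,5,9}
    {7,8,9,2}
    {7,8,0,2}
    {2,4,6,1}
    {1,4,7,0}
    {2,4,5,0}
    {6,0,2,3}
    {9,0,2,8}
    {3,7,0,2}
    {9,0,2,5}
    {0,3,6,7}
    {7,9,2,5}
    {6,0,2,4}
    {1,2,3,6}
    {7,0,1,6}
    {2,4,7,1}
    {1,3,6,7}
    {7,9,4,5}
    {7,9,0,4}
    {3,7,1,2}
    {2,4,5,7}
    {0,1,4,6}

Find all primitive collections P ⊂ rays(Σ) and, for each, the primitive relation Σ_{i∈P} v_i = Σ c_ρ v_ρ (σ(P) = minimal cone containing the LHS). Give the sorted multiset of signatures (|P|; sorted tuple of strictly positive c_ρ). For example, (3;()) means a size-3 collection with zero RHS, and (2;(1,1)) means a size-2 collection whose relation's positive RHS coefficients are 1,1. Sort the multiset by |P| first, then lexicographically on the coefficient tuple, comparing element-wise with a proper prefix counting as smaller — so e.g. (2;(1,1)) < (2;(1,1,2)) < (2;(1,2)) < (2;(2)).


20 collections generate NE(X_Σ); each relation:

  P={3,4}:  v_{3} + v_{4} = v_{2}  ⇒ sig = (2;(1))
  P={1,5}:  v_{1} + v_{5} = v_{4} + v_{7}  ⇒ sig = (2;(1,1))
  P={1,8}:  v_{1} + v_{8} = v_{7} + v_{9}  ⇒ sig = (2;(1,1))
  P={4,8}:  v_{4} + v_{8} = v_{5} + v_{9}  ⇒ sig = (2;(1,1))
  P={5,6}:  v_{5} + v_{6} = v_{0} + v_{2}  ⇒ sig = (2;(1,1))
  P={1,9}:  v_{1} + v_{9} = v_{0} + v_{4} + 2·v_{7}  ⇒ sig = (2;(1,1,2))
  P={3,5}:  v_{3} + v_{5} = v_{0} + 2·v_{2} + v_{7}  ⇒ sig = (2;(1,1,2))
  P={6,9}:  v_{6} + v_{9} = 2·v_{0} + v_{2} + v_{7}  ⇒ sig = (2;(1,1,2))
  P={5,8}:  v_{5} + v_{8} = v_{2} + 2·v_{9}  ⇒ sig = (2;(1,2))
  P={3,9}:  v_{3} + v_{9} = 2·v_{0} + 2·v_{2} + 2·v_{7}  ⇒ sig = (2;(2,2,2))
  P={6,8}:  v_{6} + v_{8} = 3·v_{0} + 2·v_{2} + 2·v_{7}  ⇒ sig = (2;(2,2,3))
  P={3,8}:  v_{3} + v_{8} = 3·v_{0} + 3·v_{2} + 3·v_{7}  ⇒ sig = (2;(3,3,3))
  P={0,1,2}:  v_{0} + v_{1} + v_{2} = 0  ⇒ sig = (3;())
  P={4,6,7}:  v_{4} + v_{6} + v_{7} = 0  ⇒ sig = (3;())
  P={0,5,7}:  v_{0} + v_{5} + v_{7} = v_{9}  ⇒ sig = (3;(1))
  P={2,6,7}:  v_{2} + v_{6} + v_{7} = v_{3}  ⇒ sig = (3;(1))
  P={0,1,3}:  v_{0} + v_{1} + v_{3} = v_{6} + v_{7}  ⇒ sig = (3;(1,1))
  P={2,4,9}:  v_{2} + v_{4} + v_{9} = 2·v_{5}  ⇒ sig = (3;(2))
  P={0,2,4,7}:  v_{0} + v_{2} + v_{4} + v_{7} = v_{5}  ⇒ sig = (4;(1))
  P={0,2,7,9}:  v_{0} + v_{2} + v_{7} + v_{9} = v_{8}  ⇒ sig = (4;(1))

so the primitive-relation signature multiset is
    (2;(1))
    (2;(1,1))
    (2;(1,1))
    (2;(1,1))
    (2;(1,1))
    (2;(1,1,2))
    (2;(1,1,2))
    (2;(1,1,2))
    (2;(1,2))
    (2;(2,2,2))
    (2;(2,2,3))
    (2;(3,3,3))
    (3;())
    (3;())
    (3;(1))
    (3;(1))
    (3;(1,1))
    (3;(2))
    (4;(1))
    (4;(1))


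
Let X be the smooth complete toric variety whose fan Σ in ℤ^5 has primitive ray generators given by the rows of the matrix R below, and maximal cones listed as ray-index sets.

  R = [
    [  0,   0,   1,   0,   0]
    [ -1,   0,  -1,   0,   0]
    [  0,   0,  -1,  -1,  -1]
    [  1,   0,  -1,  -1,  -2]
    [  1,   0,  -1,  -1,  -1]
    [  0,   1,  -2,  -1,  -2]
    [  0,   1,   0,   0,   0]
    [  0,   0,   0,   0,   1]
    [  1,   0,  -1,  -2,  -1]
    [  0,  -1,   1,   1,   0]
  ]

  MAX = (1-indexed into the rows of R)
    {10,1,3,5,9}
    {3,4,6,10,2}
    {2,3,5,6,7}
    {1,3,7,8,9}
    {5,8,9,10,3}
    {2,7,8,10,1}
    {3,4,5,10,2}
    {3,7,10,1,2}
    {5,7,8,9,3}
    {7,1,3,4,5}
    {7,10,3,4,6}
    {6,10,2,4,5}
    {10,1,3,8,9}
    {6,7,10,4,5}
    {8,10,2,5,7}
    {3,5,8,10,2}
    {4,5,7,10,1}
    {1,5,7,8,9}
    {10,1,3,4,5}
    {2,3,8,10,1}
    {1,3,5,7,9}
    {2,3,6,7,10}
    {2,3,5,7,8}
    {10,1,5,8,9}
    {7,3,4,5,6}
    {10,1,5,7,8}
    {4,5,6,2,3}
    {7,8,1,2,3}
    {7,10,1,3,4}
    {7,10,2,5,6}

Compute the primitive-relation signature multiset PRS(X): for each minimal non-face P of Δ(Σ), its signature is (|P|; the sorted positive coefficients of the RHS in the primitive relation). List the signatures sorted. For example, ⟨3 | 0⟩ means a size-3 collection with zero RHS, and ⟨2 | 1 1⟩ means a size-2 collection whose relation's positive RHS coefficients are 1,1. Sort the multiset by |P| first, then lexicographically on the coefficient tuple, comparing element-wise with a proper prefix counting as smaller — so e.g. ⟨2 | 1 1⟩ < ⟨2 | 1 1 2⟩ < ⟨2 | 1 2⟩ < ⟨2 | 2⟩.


Primitive collections (14):

  • {4,8}:  v_{4} + v_{8} = v_{5} ; sig = ⟨2 | 1⟩
  • {6,8}:  v_{6} + v_{8} = v_{2} + v_{5} + v_{7} ; sig = ⟨2 | 1 1 1⟩
  • {4,9}:  v_{4} + v_{9} = v_{1} + v_{3} + 2·v_{5} ; sig = ⟨2 | 1 1 2⟩
  • {6,9}:  v_{6} + v_{9} = 2·v_{3} + v_{5} + v_{7} ; sig = ⟨2 | 1 1 2⟩
  • {2,9}:  v_{2} + v_{9} = 2·v_{3} + v_{8} ; sig = ⟨2 | 1 2⟩
  • {1,6}:  v_{1} + v_{6} = 2·v_{3} + 2·v_{7} + v_{10} ; sig = ⟨2 | 1 2 2⟩
  • {1,2,5}:  v_{1} + v_{2} + v_{5} = v_{3} ; sig = ⟨3 | 1⟩
  • {2,4,7}:  v_{2} + v_{4} + v_{7} = v_{6} ; sig = ⟨3 | 1⟩
  • {7,9,10}:  v_{7} + v_{9} + v_{10} = v_{1} + v_{5} ; sig = ⟨3 | 1 1⟩
  • {1,2,4}:  v_{1} + v_{2} + v_{4} = 2·v_{3} + v_{7} + v_{10} ; sig = ⟨3 | 1 1 2⟩
  • {3,7,8,10}:  v_{3} + v_{7} + v_{8} + v_{10} = 0 ; sig = ⟨4 | 0⟩
  • {1,3,5,8}:  v_{1} + v_{3} + v_{5} + v_{8} = v_{9} ; sig = ⟨4 | 1⟩
  • {3,5,7,10}:  v_{3} + v_{5} + v_{7} + v_{10} = v_{4} ; sig = ⟨4 | 1⟩
  • {3,5,6,10}:  v_{3} + v_{5} + v_{6} + v_{10} = v_{2} + 2·v_{4} ; sig = ⟨4 | 1 2⟩

Sorted signature multiset PRS(X):
[⟨2 | 1⟩, ⟨2 | 1 1 1⟩, ⟨2 | 1 1 2⟩, ⟨2 | 1 1 2⟩, ⟨2 | 1 2⟩, ⟨2 | 1 2 2⟩, ⟨3 | 1⟩, ⟨3 | 1⟩, ⟨3 | 1 1⟩, ⟨3 | 1 1 2⟩, ⟨4 | 0⟩, ⟨4 | 1⟩, ⟨4 | 1⟩, ⟨4 | 1 2⟩]


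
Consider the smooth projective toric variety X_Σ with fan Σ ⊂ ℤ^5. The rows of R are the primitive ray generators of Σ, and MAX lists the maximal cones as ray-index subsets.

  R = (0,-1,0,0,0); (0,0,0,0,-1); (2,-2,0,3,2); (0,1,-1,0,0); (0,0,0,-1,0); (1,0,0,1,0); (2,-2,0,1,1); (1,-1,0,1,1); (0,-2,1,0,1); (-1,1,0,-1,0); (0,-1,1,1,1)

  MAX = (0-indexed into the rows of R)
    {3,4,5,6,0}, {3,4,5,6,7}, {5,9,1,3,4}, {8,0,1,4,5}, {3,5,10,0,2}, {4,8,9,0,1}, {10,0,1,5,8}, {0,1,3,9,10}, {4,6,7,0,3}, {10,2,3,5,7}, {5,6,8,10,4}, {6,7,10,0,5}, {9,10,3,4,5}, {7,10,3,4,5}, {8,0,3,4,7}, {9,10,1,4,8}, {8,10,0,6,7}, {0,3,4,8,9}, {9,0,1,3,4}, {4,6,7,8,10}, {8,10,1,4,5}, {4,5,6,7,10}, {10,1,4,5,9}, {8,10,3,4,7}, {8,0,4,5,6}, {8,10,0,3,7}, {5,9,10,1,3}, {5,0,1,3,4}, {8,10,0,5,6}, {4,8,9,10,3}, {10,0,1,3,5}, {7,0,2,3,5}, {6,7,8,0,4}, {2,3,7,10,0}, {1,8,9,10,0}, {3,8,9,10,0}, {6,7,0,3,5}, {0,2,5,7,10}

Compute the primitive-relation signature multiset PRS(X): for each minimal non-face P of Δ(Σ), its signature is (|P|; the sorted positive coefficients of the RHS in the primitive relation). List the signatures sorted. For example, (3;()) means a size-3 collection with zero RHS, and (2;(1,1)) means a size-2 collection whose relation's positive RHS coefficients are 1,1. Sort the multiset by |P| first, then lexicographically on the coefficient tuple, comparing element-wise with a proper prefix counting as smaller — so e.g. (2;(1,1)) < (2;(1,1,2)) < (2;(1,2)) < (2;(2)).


The 20 primitive collections of Σ (r=11, n=5):

  P = {1,7}:  v_{1} + v_{7} = v_{0} + v_{5} ; sig = (2;(1,1))
  P = {6,9}:  v_{6} + v_{9} = v_{4} + v_{7} ; sig = (2;(1,1))
  P = {2,9}:  v_{2} + v_{9} = v_{3} + v_{7} + v_{10} ; sig = (2;(1,1,1))
  P = {7,9}:  v_{7} + v_{9} = v_{3} + v_{4} + v_{10} ; sig = (2;(1,1,1))
  P = {2,8}:  v_{2} + v_{8} = v_{0} + 2·v_{7} + v_{10} ; sig = (2;(1,1,2))
  P = {1,2}:  v_{1} + v_{2} = 2·v_{0} + v_{3} + 2·v_{5} + v_{10} ; sig = (2;(1,1,2,2))
  P = {2,6}:  v_{2} + v_{6} = v_{0} + v_{5} + 3·v_{7} ; sig = (2;(1,1,3))
  P = {1,6}:  v_{1} + v_{6} = 2·v_{0} + v_{4} + 2·v_{5} ; sig = (2;(1,2,2))
  P = {2,4}:  v_{2} + v_{4} = 2·v_{7} ; sig = (2;(2))
  P = {0,5,9}:  v_{0} + v_{5} + v_{9} = 0 ; sig = (3;())
  P = {0,4,10}:  v_{0} + v_{4} + v_{10} = v_{8} ; sig = (3;(1))
  P = {1,3,8}:  v_{1} + v_{3} + v_{8} = v_{0} ; sig = (3;(1))
  P = {3,5,8}:  v_{3} + v_{5} + v_{8} = v_{7} ; sig = (3;(1))
  P = {5,7,8}:  v_{5} + v_{7} + v_{8} = v_{6} + v_{10} ; sig = (3;(1,1))
  P = {5,8,9}:  v_{5} + v_{8} + v_{9} = v_{4} + v_{10} ; sig = (3;(1,1))
  P = {3,6,8}:  v_{3} + v_{6} + v_{8} = v_{0} + v_{4} + 2·v_{7} ; sig = (3;(1,1,2))
  P = {3,6,10}:  v_{3} + v_{6} + v_{10} = 2·v_{7} ; sig = (3;(2))
  P = {1,3,4,10}:  v_{1} + v_{3} + v_{4} + v_{10} = 0 ; sig = (4;())
  P = {0,4,5,7}:  v_{0} + v_{4} + v_{5} + v_{7} = v_{6} ; sig = (4;(1))
  P = {0,3,5,7,10}:  v_{0} + v_{3} + v_{5} + v_{7} + v_{10} = v_{2} ; sig = (5;(1))

so the primitive-relation signature multiset is
    |P|=2: 9 collections, coeffs (1,1), (1,1), (1,1,1), (1,1,1), (1,1,2), (1,1,2,2), (1,1,3), (1,2,2), (2)
    |P|=3: 8 collections, coeffs (), (1), (1), (1), (1,1), (1,1), (1,1,2), (2)
    |P|=4: 2 collections, coeffs (), (1)
    |P|=5: 1 collection, coeffs (1)


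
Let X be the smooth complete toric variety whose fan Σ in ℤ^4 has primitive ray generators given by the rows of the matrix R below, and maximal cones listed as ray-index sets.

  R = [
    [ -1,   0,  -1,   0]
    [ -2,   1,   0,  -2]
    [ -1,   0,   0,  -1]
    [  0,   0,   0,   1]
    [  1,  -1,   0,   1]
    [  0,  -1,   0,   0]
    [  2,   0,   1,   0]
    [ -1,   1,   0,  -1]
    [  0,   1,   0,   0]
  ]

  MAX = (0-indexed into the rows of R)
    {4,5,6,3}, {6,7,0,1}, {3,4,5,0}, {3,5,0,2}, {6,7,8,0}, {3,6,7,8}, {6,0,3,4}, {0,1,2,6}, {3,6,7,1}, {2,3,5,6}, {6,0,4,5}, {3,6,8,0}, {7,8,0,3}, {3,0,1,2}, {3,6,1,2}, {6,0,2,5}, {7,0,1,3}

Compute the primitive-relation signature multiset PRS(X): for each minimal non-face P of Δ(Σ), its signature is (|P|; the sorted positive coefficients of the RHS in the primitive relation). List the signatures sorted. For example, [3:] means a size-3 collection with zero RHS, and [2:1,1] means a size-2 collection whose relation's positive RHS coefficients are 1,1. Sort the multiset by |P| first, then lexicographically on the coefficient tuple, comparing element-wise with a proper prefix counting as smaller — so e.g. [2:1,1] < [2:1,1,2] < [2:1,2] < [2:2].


Δ(Σ) — 9 vertices, 14 min non-faces:

  • {4,7}:  v_{4} + v_{7} = 0  so sig = [2:]
  • {5,8}:  v_{5} + v_{8} = 0  so sig = [2:]
  • {1,4}:  v_{1} + v_{4} = v_{2}  so sig = [2:1]
  • {2,4}:  v_{2} + v_{4} = v_{5}  so sig = [2:1]
  • {2,7}:  v_{2} + v_{7} = v_{1}  so sig = [2:1]
  • {2,8}:  v_{2} + v_{8} = v_{7}  so sig = [2:1]
  • {5,7}:  v_{5} + v_{7} = v_{2}  so sig = [2:1]
  • {4,8}:  v_{4} + v_{8} = v_{0} + v_{3} + v_{6}  so sig = [2:1,1,1]
  • {1,5}:  v_{1} + v_{5} = 2·v_{2}  so sig = [2:2]
  • {1,8}:  v_{1} + v_{8} = 2·v_{7}  so sig = [2:2]
  • {0,2,3,6}:  v_{0} + v_{2} + v_{3} + v_{6} = 0  so sig = [4:]
  • {0,1,3,6}:  v_{0} + v_{1} + v_{3} + v_{6} = v_{7}  so sig = [4:1]
  • {0,3,5,6}:  v_{0} + v_{3} + v_{5} + v_{6} = v_{4}  so sig = [4:1]
  • {0,3,6,7}:  v_{0} + v_{3} + v_{6} + v_{7} = v_{8}  so sig = [4:1]

so the primitive-relation signature multiset is
    |P|=2: 10 collections, coeffs (), (), (1), (1), (1), (1), (1), (1,1,1), (2), (2)
    |P|=4: 4 collections, coeffs (), (1), (1), (1)
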